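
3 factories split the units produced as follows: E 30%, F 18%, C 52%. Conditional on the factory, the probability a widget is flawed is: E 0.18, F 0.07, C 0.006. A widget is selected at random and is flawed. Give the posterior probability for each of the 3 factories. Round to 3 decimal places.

Compute prior × likelihood for every hypothesis:
  E: 0.3 × 0.18 = 0.054
  F: 0.18 × 0.07 = 0.0126
  C: 0.52 × 0.006 = 0.00312
Total = 0.06972.
P(E | flawed) = 0.054/0.06972 ≈ 0.775
P(F | flawed) = 0.0126/0.06972 ≈ 0.181
P(C | flawed) = 0.00312/0.06972 ≈ 0.045

E 0.775, F 0.181, C 0.045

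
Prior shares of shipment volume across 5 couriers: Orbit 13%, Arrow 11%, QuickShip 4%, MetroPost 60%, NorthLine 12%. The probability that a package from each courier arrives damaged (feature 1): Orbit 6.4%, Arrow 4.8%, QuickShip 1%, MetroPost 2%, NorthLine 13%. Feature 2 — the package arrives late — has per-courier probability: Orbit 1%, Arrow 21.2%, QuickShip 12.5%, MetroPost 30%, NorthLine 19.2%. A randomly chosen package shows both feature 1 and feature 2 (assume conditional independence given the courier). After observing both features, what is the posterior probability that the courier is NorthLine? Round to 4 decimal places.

0.3817

By Bayes' rule, posterior ∝ prior × likelihood:
  Orbit: 0.13 × 0.064 × 0.01 = 0.0000832
  Arrow: 0.11 × 0.048 × 0.212 = 0.00111936
  QuickShip: 0.04 × 0.01 × 0.125 = 0.00005
  MetroPost: 0.6 × 0.02 × 0.3 = 0.0036
  NorthLine: 0.12 × 0.13 × 0.192 = 0.0029952
Sum = 0.00784776.
P(NorthLine | evidence) = 0.0029952 / 0.00784776 ≈ 0.3817.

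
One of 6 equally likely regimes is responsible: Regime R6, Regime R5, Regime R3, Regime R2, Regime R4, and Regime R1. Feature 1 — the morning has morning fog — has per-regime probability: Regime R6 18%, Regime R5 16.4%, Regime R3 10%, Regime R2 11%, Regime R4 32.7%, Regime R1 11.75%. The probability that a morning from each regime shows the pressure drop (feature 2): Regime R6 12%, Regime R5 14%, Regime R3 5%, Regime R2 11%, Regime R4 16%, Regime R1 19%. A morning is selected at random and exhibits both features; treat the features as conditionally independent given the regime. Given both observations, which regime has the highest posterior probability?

Regime R4

Since the prior is uniform, the posterior is proportional to the likelihood:
  Regime R6: 0.18 × 0.12 = 0.0216
  Regime R5: 0.164 × 0.14 = 0.02296
  Regime R3: 0.1 × 0.05 = 0.005
  Regime R2: 0.11 × 0.11 = 0.0121
  Regime R4: 0.327 × 0.16 = 0.05232
  Regime R1: 0.1175 × 0.19 = 0.022325
Sum = 0.136305.
Largest term belongs to Regime R4, so Regime R4 is most probable.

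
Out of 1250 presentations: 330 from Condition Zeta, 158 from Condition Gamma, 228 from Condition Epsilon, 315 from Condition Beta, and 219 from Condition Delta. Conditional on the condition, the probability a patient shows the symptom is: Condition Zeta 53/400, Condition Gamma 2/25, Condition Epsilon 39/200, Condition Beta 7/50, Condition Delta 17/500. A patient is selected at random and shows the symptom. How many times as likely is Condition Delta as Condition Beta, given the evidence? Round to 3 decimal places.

By Bayes' rule, posterior ∝ prior × likelihood:
  Condition Zeta: 0.264 × 0.1325 = 0.03498
  Condition Gamma: 0.1264 × 0.08 = 0.010112
  Condition Epsilon: 0.1824 × 0.195 = 0.035568
  Condition Beta: 0.252 × 0.14 = 0.03528
  Condition Delta: 0.1752 × 0.034 = 0.0059568
Total = 0.1218968.
The ratio is 0.0059568 / 0.03528 (the normalizer cancels) = 0.169.

0.169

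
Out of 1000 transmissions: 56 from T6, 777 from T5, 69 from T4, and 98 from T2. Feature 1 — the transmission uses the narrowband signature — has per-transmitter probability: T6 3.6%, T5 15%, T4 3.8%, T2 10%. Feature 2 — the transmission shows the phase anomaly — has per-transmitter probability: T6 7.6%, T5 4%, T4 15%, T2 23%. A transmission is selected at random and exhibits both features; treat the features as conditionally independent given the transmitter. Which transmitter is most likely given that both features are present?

By Bayes' rule, posterior ∝ prior × likelihood:
  T6: 0.056 × 0.036 × 0.076 = 0.000153216
  T5: 0.777 × 0.15 × 0.04 = 0.004662
  T4: 0.069 × 0.038 × 0.15 = 0.0003933
  T2: 0.098 × 0.1 × 0.23 = 0.002254
Total = 0.007462516.
Largest term belongs to T5, so T5 is most probable.

T5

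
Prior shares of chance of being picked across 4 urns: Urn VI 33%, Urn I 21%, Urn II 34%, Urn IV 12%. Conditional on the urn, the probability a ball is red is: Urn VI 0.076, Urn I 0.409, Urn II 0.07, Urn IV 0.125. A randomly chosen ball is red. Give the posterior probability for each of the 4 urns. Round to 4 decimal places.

Compute prior × likelihood for every hypothesis:
  Urn VI: 0.33 × 0.076 = 0.02508
  Urn I: 0.21 × 0.409 = 0.08589
  Urn II: 0.34 × 0.07 = 0.0238
  Urn IV: 0.12 × 0.125 = 0.015
Total = 0.14977.
P(Urn VI | red) = 0.02508/0.14977 ≈ 0.1675
P(Urn I | red) = 0.08589/0.14977 ≈ 0.5735
P(Urn II | red) = 0.0238/0.14977 ≈ 0.1589
P(Urn IV | red) = 0.015/0.14977 ≈ 0.1002

Urn VI 0.1675, Urn I 0.5735, Urn II 0.1589, Urn IV 0.1002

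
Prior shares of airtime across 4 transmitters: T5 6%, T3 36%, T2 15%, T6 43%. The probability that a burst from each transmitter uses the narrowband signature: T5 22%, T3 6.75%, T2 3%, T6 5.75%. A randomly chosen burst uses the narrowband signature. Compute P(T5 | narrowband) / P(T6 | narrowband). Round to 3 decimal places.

Compute prior × likelihood for every hypothesis:
  T5: 0.06 × 0.22 = 0.0132
  T3: 0.36 × 0.0675 = 0.0243
  T2: 0.15 × 0.03 = 0.0045
  T6: 0.43 × 0.0575 = 0.024725
Total = 0.066725.
The ratio is 0.0132 / 0.024725 (the normalizer cancels) = 0.534.

0.534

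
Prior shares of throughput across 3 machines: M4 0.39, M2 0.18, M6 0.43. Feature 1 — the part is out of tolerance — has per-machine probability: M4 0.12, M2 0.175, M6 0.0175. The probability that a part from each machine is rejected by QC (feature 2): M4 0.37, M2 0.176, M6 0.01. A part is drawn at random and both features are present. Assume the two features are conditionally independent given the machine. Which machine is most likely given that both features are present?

M4

Compute prior × likelihood for every hypothesis:
  M4: 0.39 × 0.12 × 0.37 = 0.017316
  M2: 0.18 × 0.175 × 0.176 = 0.005544
  M6: 0.43 × 0.0175 × 0.01 = 0.00007525
Sum = 0.02293525.
Largest term belongs to M4, so M4 is most probable.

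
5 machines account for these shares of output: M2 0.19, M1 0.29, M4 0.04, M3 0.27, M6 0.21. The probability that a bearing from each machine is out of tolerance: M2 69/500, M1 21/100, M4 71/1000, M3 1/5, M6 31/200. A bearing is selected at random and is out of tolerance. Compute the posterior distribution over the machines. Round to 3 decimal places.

Compute prior × likelihood for every hypothesis:
  M2: 0.19 × 0.138 = 0.02622
  M1: 0.29 × 0.21 = 0.0609
  M4: 0.04 × 0.071 = 0.00284
  M3: 0.27 × 0.2 = 0.054
  M6: 0.21 × 0.155 = 0.03255
Total = 0.17651.
P(M2 | oversize) = 0.02622/0.17651 ≈ 0.149
P(M1 | oversize) = 0.0609/0.17651 ≈ 0.345
P(M4 | oversize) = 0.00284/0.17651 ≈ 0.016
P(M3 | oversize) = 0.054/0.17651 ≈ 0.306
P(M6 | oversize) = 0.03255/0.17651 ≈ 0.184
(Check: 0.149+0.345+0.016+0.306+0.184 = 1.000.)

M2 0.149, M1 0.345, M4 0.016, M3 0.306, M6 0.184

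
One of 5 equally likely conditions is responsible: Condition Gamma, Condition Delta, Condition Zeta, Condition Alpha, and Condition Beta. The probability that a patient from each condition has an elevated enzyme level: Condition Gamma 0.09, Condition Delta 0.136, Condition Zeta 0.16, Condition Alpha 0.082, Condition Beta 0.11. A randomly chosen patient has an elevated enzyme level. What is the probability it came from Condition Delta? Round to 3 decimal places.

0.235

Since the prior is uniform, the posterior is proportional to the likelihood:
  Condition Gamma: 0.09
  Condition Delta: 0.136
  Condition Zeta: 0.16
  Condition Alpha: 0.082
  Condition Beta: 0.11
Total = 0.578.
P(Condition Delta | evidence) = 0.136 / 0.578 ≈ 0.235.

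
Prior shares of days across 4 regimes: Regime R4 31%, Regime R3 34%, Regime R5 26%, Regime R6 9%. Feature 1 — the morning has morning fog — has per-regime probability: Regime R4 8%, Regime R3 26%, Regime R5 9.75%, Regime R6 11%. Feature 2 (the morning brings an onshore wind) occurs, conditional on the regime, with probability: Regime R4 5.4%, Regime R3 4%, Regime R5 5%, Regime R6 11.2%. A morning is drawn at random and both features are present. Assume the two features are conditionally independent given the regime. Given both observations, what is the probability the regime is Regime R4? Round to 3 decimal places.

By Bayes' rule, posterior ∝ prior × likelihood:
  Regime R4: 0.31 × 0.08 × 0.054 = 0.0013392
  Regime R3: 0.34 × 0.26 × 0.04 = 0.003536
  Regime R5: 0.26 × 0.0975 × 0.05 = 0.0012675
  Regime R6: 0.09 × 0.11 × 0.112 = 0.0011088
Normalizing constant = 0.0072515.
P(Regime R4 | evidence) = 0.0013392 / 0.0072515 ≈ 0.185.

0.185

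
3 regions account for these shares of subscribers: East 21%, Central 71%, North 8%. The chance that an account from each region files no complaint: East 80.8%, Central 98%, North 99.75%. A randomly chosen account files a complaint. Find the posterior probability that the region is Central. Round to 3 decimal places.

Taking complements, P(complaint | each) = East 0.192, Central 0.02, North 0.0025.
Compute prior × likelihood for every hypothesis:
  East: 0.21 × 0.192 = 0.04032
  Central: 0.71 × 0.02 = 0.0142
  North: 0.08 × 0.0025 = 0.0002
Sum = 0.05472.
P(Central | evidence) = 0.0142 / 0.05472 ≈ 0.260.

0.260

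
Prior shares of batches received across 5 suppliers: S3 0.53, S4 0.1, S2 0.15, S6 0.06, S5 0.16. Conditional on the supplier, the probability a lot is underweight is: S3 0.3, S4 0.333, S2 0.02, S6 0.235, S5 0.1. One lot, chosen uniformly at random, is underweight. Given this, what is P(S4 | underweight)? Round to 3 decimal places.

0.148

By Bayes' rule, posterior ∝ prior × likelihood:
  S3: 0.53 × 0.3 = 0.159
  S4: 0.1 × 0.333 = 0.0333
  S2: 0.15 × 0.02 = 0.003
  S6: 0.06 × 0.235 = 0.0141
  S5: 0.16 × 0.1 = 0.016
Total = 0.2254.
P(S4 | evidence) = 0.0333 / 0.2254 ≈ 0.148.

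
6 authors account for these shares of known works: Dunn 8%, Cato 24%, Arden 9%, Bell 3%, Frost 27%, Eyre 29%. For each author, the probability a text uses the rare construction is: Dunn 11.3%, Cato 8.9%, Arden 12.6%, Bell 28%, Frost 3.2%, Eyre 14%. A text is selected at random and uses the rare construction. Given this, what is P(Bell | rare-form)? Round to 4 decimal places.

Compute prior × likelihood for every hypothesis:
  Dunn: 0.08 × 0.113 = 0.00904
  Cato: 0.24 × 0.089 = 0.02136
  Arden: 0.09 × 0.126 = 0.01134
  Bell: 0.03 × 0.28 = 0.0084
  Frost: 0.27 × 0.032 = 0.00864
  Eyre: 0.29 × 0.14 = 0.0406
Total = 0.09938.
P(Bell | evidence) = 0.0084 / 0.09938 ≈ 0.0845.

0.0845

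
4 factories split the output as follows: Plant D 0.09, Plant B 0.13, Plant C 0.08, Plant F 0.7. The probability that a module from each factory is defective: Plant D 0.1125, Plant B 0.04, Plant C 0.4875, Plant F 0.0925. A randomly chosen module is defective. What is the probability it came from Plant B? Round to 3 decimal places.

Prior × likelihood for each hypothesis:
  Plant D: 0.09 × 0.1125 = 0.010125
  Plant B: 0.13 × 0.04 = 0.0052
  Plant C: 0.08 × 0.4875 = 0.039
  Plant F: 0.7 × 0.0925 = 0.06475
Normalizing constant = 0.119075.
P(Plant B | evidence) = 0.0052 / 0.119075 ≈ 0.044.

0.044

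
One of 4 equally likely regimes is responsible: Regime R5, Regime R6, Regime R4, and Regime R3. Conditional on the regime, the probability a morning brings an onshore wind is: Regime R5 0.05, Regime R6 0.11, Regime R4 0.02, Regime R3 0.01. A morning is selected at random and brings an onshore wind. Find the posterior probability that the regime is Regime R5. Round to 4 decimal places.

0.2632

Since the prior is uniform, the posterior is proportional to the likelihood:
  Regime R5: 0.05
  Regime R6: 0.11
  Regime R4: 0.02
  Regime R3: 0.01
Total = 0.19.
P(Regime R5 | evidence) = 0.05 / 0.19 ≈ 0.2632.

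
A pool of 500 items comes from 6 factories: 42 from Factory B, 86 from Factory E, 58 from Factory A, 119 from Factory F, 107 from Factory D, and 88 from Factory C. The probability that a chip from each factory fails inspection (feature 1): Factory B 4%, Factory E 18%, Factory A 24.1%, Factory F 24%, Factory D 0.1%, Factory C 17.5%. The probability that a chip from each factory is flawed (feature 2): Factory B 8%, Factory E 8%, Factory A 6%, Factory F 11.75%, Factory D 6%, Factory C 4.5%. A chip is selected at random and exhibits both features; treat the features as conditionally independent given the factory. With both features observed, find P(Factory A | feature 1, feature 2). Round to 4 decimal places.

Unnormalized posteriors (prior × likelihood):
  Factory B: 0.084 × 0.04 × 0.08 = 0.0002688
  Factory E: 0.172 × 0.18 × 0.08 = 0.0024768
  Factory A: 0.116 × 0.241 × 0.06 = 0.00167736
  Factory F: 0.238 × 0.24 × 0.1175 = 0.0067116
  Factory D: 0.214 × 0.001 × 0.06 = 0.00001284
  Factory C: 0.176 × 0.175 × 0.045 = 0.001386
Total = 0.0125334.
P(Factory A | evidence) = 0.00167736 / 0.0125334 ≈ 0.1338.

0.1338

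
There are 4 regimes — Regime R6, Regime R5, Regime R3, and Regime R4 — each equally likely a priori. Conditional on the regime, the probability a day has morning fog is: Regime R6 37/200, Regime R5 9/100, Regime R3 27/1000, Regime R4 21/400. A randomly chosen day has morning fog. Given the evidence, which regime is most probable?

Since the prior is uniform, the posterior is proportional to the likelihood:
  Regime R6: 0.185
  Regime R5: 0.09
  Regime R3: 0.027
  Regime R4: 0.0525
Normalizing constant = 0.3545.
Largest term belongs to Regime R6, so Regime R6 is most probable.

Regime R6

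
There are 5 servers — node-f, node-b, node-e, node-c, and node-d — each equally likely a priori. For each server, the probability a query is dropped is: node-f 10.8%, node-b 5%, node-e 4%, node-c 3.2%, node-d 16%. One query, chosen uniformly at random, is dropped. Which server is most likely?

node-d

With a uniform prior (1/5 each), posterior ∝ likelihood:
  node-f: 0.108
  node-b: 0.05
  node-e: 0.04
  node-c: 0.032
  node-d: 0.16
Total = 0.39.
Largest term belongs to node-d, so node-d is most probable.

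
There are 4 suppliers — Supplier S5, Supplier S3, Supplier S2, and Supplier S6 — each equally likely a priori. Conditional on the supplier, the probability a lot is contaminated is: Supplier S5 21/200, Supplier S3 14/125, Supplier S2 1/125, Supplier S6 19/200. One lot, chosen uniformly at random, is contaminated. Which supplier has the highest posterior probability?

Supplier S3

Since the prior is uniform, the posterior is proportional to the likelihood:
  Supplier S5: 0.105
  Supplier S3: 0.112
  Supplier S2: 0.008
  Supplier S6: 0.095
Sum = 0.32.
Largest term belongs to Supplier S3, so Supplier S3 is most probable.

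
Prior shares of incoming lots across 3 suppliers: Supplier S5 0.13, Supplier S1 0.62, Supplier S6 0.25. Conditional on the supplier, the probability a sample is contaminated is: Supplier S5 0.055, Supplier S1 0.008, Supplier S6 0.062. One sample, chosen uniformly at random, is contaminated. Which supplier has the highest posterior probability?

By Bayes' rule, posterior ∝ prior × likelihood:
  Supplier S5: 0.13 × 0.055 = 0.00715
  Supplier S1: 0.62 × 0.008 = 0.00496
  Supplier S6: 0.25 × 0.062 = 0.0155
Sum = 0.02761.
Largest term belongs to Supplier S6, so Supplier S6 is most probable.

Supplier S6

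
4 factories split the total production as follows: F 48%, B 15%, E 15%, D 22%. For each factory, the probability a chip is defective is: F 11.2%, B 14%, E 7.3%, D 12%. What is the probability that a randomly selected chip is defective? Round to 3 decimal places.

0.112

By Bayes' rule, posterior ∝ prior × likelihood:
  F: 0.48 × 0.112 = 0.05376
  B: 0.15 × 0.14 = 0.021
  E: 0.15 × 0.073 = 0.01095
  D: 0.22 × 0.12 = 0.0264
P(defective) = 0.05376 + 0.021 + 0.01095 + 0.0264 = 0.11211 → 0.112.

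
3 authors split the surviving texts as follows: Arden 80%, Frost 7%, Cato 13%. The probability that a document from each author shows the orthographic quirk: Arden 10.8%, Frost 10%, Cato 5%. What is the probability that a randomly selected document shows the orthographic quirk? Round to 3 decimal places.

Compute prior × likelihood for every hypothesis:
  Arden: 0.8 × 0.108 = 0.0864
  Frost: 0.07 × 0.1 = 0.007
  Cato: 0.13 × 0.05 = 0.0065
P(quirk) = 0.0864 + 0.007 + 0.0065 = 0.0999 → 0.100.

0.100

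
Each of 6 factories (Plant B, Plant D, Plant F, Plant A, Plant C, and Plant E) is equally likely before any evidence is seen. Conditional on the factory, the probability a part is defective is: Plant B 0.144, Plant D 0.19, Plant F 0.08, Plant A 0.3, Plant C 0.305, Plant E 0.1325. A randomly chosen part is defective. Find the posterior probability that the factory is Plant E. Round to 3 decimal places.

0.115

Since the prior is uniform, the posterior is proportional to the likelihood:
  Plant B: 0.144
  Plant D: 0.19
  Plant F: 0.08
  Plant A: 0.3
  Plant C: 0.305
  Plant E: 0.1325
Total = 1.1515.
P(Plant E | evidence) = 0.1325 / 1.1515 ≈ 0.115.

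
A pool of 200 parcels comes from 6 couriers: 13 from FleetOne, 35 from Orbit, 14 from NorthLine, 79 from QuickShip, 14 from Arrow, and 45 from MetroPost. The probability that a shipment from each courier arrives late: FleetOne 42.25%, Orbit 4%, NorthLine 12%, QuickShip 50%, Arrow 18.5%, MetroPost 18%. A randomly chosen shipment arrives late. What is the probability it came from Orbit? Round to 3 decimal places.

Unnormalized posteriors (prior × likelihood):
  FleetOne: 0.065 × 0.4225 = 0.0274625
  Orbit: 0.175 × 0.04 = 0.007
  NorthLine: 0.07 × 0.12 = 0.0084
  QuickShip: 0.395 × 0.5 = 0.1975
  Arrow: 0.07 × 0.185 = 0.01295
  MetroPost: 0.225 × 0.18 = 0.0405
Sum = 0.2938125.
P(Orbit | evidence) = 0.007 / 0.2938125 ≈ 0.024.

0.024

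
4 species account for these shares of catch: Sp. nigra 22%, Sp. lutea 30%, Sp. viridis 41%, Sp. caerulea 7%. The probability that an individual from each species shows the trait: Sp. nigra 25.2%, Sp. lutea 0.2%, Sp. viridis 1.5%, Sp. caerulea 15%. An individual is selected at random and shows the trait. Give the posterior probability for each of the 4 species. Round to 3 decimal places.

Sp. nigra 0.763, Sp. lutea 0.008, Sp. viridis 0.085, Sp. caerulea 0.144

Compute prior × likelihood for every hypothesis:
  Sp. nigra: 0.22 × 0.252 = 0.05544
  Sp. lutea: 0.3 × 0.002 = 0.0006
  Sp. viridis: 0.41 × 0.015 = 0.00615
  Sp. caerulea: 0.07 × 0.15 = 0.0105
Total = 0.07269.
P(Sp. nigra | trait) = 0.05544/0.07269 ≈ 0.763
P(Sp. lutea | trait) = 0.0006/0.07269 ≈ 0.008
P(Sp. viridis | trait) = 0.00615/0.07269 ≈ 0.085
P(Sp. caerulea | trait) = 0.0105/0.07269 ≈ 0.144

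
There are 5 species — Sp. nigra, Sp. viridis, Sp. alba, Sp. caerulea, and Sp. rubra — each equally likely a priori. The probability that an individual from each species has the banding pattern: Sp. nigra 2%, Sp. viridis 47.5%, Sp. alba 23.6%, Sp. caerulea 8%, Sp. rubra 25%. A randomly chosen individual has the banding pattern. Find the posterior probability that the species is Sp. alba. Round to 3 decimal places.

0.222

Since the prior is uniform, the posterior is proportional to the likelihood:
  Sp. nigra: 0.02
  Sp. viridis: 0.475
  Sp. alba: 0.236
  Sp. caerulea: 0.08
  Sp. rubra: 0.25
Normalizing constant = 1.061.
P(Sp. alba | evidence) = 0.236 / 1.061 ≈ 0.222.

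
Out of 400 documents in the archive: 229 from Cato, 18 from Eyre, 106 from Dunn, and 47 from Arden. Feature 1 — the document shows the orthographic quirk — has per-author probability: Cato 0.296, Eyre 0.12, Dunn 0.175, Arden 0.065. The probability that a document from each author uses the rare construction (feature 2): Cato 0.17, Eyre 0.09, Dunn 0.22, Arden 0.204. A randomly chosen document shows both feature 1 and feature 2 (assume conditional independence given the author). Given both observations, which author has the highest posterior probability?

Cato

By Bayes' rule, posterior ∝ prior × likelihood:
  Cato: 0.5725 × 0.296 × 0.17 = 0.0288082
  Eyre: 0.045 × 0.12 × 0.09 = 0.000486
  Dunn: 0.265 × 0.175 × 0.22 = 0.0102025
  Arden: 0.1175 × 0.065 × 0.204 = 0.00155805
Total = 0.04105475.
Largest term belongs to Cato, so Cato is most probable.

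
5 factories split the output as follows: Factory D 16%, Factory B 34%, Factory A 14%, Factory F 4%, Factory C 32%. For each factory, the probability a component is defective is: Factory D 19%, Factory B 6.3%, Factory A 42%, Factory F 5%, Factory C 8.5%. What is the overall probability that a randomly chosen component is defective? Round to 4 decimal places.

0.1398

Compute prior × likelihood for every hypothesis:
  Factory D: 0.16 × 0.19 = 0.0304
  Factory B: 0.34 × 0.063 = 0.02142
  Factory A: 0.14 × 0.42 = 0.0588
  Factory F: 0.04 × 0.05 = 0.002
  Factory C: 0.32 × 0.085 = 0.0272
P(defective) = 0.0304 + 0.02142 + 0.0588 + 0.002 + 0.0272 = 0.13982 → 0.1398.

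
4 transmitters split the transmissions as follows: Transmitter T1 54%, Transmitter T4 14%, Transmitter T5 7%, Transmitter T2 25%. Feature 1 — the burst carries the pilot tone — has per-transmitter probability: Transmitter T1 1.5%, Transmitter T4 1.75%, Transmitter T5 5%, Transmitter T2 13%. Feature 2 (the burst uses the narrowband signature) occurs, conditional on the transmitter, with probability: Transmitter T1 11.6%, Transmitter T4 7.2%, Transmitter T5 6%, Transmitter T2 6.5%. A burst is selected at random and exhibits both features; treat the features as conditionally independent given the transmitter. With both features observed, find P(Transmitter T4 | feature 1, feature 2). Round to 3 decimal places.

0.051

Unnormalized posteriors (prior × likelihood):
  Transmitter T1: 0.54 × 0.015 × 0.116 = 0.0009396
  Transmitter T4: 0.14 × 0.0175 × 0.072 = 0.0001764
  Transmitter T5: 0.07 × 0.05 × 0.06 = 0.00021
  Transmitter T2: 0.25 × 0.13 × 0.065 = 0.0021125
Sum = 0.0034385.
P(Transmitter T4 | evidence) = 0.0001764 / 0.0034385 ≈ 0.051.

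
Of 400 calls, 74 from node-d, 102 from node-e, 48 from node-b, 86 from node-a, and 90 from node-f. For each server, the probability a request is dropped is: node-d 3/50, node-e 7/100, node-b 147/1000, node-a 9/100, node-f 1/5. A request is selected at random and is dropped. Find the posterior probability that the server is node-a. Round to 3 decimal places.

Compute prior × likelihood for every hypothesis:
  node-d: 0.185 × 0.06 = 0.0111
  node-e: 0.255 × 0.07 = 0.01785
  node-b: 0.12 × 0.147 = 0.01764
  node-a: 0.215 × 0.09 = 0.01935
  node-f: 0.225 × 0.2 = 0.045
Sum = 0.11094.
P(node-a | evidence) = 0.01935 / 0.11094 ≈ 0.174.

0.174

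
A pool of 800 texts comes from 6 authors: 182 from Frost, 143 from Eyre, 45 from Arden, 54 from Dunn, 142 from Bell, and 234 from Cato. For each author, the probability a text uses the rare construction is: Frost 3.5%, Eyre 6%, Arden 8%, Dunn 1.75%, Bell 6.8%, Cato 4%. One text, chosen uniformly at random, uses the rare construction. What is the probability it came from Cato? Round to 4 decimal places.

By Bayes' rule, posterior ∝ prior × likelihood:
  Frost: 0.2275 × 0.035 = 0.0079625
  Eyre: 0.17875 × 0.06 = 0.010725
  Arden: 0.05625 × 0.08 = 0.0045
  Dunn: 0.0675 × 0.0175 = 0.00118125
  Bell: 0.1775 × 0.068 = 0.01207
  Cato: 0.2925 × 0.04 = 0.0117
Normalizing constant = 0.04813875.
P(Cato | evidence) = 0.0117 / 0.04813875 ≈ 0.2430.

0.2430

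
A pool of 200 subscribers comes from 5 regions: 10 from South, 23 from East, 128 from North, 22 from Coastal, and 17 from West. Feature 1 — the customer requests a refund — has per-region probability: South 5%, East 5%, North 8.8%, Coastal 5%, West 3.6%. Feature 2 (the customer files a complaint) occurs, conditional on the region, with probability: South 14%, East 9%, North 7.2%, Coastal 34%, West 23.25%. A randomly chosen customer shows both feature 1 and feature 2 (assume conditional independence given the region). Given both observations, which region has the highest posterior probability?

North

Unnormalized posteriors (prior × likelihood):
  South: 0.05 × 0.05 × 0.14 = 0.00035
  East: 0.115 × 0.05 × 0.09 = 0.0005175
  North: 0.64 × 0.088 × 0.072 = 0.00405504
  Coastal: 0.11 × 0.05 × 0.34 = 0.00187
  West: 0.085 × 0.036 × 0.2325 = 0.00071145
Normalizing constant = 0.00750399.
Largest term belongs to North, so North is most probable.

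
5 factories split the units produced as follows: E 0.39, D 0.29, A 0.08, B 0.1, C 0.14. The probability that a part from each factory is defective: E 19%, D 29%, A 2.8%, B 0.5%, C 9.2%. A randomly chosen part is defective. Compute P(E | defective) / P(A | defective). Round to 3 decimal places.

33.080

Prior × likelihood for each hypothesis:
  E: 0.39 × 0.19 = 0.0741
  D: 0.29 × 0.29 = 0.0841
  A: 0.08 × 0.028 = 0.00224
  B: 0.1 × 0.005 = 0.0005
  C: 0.14 × 0.092 = 0.01288
Normalizing constant = 0.17382.
The ratio is 0.0741 / 0.00224 (the normalizer cancels) = 33.080.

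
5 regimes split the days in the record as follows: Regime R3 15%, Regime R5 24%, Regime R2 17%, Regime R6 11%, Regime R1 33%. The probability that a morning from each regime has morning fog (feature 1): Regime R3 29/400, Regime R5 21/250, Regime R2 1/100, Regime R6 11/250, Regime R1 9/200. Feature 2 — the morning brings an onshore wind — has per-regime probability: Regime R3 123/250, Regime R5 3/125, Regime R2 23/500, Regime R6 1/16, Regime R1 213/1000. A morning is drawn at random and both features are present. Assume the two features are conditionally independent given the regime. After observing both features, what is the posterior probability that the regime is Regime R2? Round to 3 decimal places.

Compute prior × likelihood for every hypothesis:
  Regime R3: 0.15 × 0.0725 × 0.492 = 0.0053505
  Regime R5: 0.24 × 0.084 × 0.024 = 0.00048384
  Regime R2: 0.17 × 0.01 × 0.046 = 0.0000782
  Regime R6: 0.11 × 0.044 × 0.0625 = 0.0003025
  Regime R1: 0.33 × 0.045 × 0.213 = 0.00316305
Sum = 0.00937809.
P(Regime R2 | evidence) = 0.0000782 / 0.00937809 ≈ 0.008.

0.008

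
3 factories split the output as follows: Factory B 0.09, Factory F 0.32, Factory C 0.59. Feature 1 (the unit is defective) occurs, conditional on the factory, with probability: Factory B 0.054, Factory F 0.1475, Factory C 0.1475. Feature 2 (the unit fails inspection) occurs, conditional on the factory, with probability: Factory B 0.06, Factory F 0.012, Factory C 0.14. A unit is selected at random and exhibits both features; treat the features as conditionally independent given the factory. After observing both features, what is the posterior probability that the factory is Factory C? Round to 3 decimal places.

Unnormalized posteriors (prior × likelihood):
  Factory B: 0.09 × 0.054 × 0.06 = 0.0002916
  Factory F: 0.32 × 0.1475 × 0.012 = 0.0005664
  Factory C: 0.59 × 0.1475 × 0.14 = 0.0121835
Normalizing constant = 0.0130415.
P(Factory C | evidence) = 0.0121835 / 0.0130415 ≈ 0.934.

0.934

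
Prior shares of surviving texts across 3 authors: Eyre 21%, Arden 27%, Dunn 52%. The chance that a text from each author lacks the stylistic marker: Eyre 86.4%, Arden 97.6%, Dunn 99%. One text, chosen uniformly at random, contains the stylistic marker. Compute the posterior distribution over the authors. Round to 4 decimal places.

Taking complements, P(marker | each) = Eyre 0.136, Arden 0.024, Dunn 0.01.
Prior × likelihood for each hypothesis:
  Eyre: 0.21 × 0.136 = 0.02856
  Arden: 0.27 × 0.024 = 0.00648
  Dunn: 0.52 × 0.01 = 0.0052
Normalizing constant = 0.04024.
P(Eyre | marker) = 0.02856/0.04024 ≈ 0.7097
P(Arden | marker) = 0.00648/0.04024 ≈ 0.1610
P(Dunn | marker) = 0.0052/0.04024 ≈ 0.1292

Eyre 0.7097, Arden 0.1610, Dunn 0.1292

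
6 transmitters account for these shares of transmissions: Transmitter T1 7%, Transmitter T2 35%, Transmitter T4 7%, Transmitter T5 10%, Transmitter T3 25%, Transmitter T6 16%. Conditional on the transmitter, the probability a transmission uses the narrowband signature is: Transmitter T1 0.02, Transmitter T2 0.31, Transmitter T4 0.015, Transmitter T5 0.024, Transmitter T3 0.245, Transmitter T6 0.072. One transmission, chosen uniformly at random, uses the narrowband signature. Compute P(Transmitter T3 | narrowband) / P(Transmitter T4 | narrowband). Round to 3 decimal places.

58.333

Unnormalized posteriors (prior × likelihood):
  Transmitter T1: 0.07 × 0.02 = 0.0014
  Transmitter T2: 0.35 × 0.31 = 0.1085
  Transmitter T4: 0.07 × 0.015 = 0.00105
  Transmitter T5: 0.1 × 0.024 = 0.0024
  Transmitter T3: 0.25 × 0.245 = 0.06125
  Transmitter T6: 0.16 × 0.072 = 0.01152
Total = 0.18612.
The ratio is 0.06125 / 0.00105 (the normalizer cancels) = 58.333.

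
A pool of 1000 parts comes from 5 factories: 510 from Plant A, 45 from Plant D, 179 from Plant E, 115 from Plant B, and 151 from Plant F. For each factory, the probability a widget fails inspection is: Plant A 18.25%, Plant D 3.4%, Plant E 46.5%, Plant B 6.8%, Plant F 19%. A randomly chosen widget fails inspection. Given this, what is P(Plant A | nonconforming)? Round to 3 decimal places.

0.434

Compute prior × likelihood for every hypothesis:
  Plant A: 0.51 × 0.1825 = 0.093075
  Plant D: 0.045 × 0.034 = 0.00153
  Plant E: 0.179 × 0.465 = 0.083235
  Plant B: 0.115 × 0.068 = 0.00782
  Plant F: 0.151 × 0.19 = 0.02869
Total = 0.21435.
P(Plant A | evidence) = 0.093075 / 0.21435 ≈ 0.434.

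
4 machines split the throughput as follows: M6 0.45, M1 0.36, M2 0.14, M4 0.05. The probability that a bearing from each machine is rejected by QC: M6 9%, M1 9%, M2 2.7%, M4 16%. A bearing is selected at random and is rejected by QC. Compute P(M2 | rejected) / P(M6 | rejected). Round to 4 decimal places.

0.0933

By Bayes' rule, posterior ∝ prior × likelihood:
  M6: 0.45 × 0.09 = 0.0405
  M1: 0.36 × 0.09 = 0.0324
  M2: 0.14 × 0.027 = 0.00378
  M4: 0.05 × 0.16 = 0.008
Normalizing constant = 0.08468.
The ratio is 0.00378 / 0.0405 (the normalizer cancels) = 0.0933.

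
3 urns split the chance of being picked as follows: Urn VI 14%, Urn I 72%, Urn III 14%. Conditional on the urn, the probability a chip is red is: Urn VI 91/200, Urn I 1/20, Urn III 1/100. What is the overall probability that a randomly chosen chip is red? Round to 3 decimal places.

By Bayes' rule, posterior ∝ prior × likelihood:
  Urn VI: 0.14 × 0.455 = 0.0637
  Urn I: 0.72 × 0.05 = 0.036
  Urn III: 0.14 × 0.01 = 0.0014
P(red) = 0.0637 + 0.036 + 0.0014 = 0.1011 → 0.101.

0.101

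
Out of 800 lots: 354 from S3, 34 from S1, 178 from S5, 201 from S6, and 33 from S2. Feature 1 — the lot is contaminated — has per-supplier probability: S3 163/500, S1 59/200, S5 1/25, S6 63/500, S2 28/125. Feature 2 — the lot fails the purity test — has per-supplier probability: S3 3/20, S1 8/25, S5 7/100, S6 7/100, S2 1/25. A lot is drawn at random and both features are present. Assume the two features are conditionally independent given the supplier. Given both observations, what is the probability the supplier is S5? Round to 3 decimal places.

0.022

Compute prior × likelihood for every hypothesis:
  S3: 0.4425 × 0.326 × 0.15 = 0.02163825
  S1: 0.0425 × 0.295 × 0.32 = 0.004012
  S5: 0.2225 × 0.04 × 0.07 = 0.000623
  S6: 0.25125 × 0.126 × 0.07 = 0.002216025
  S2: 0.04125 × 0.224 × 0.04 = 0.0003696
Sum = 0.028858875.
P(S5 | evidence) = 0.000623 / 0.028858875 ≈ 0.022.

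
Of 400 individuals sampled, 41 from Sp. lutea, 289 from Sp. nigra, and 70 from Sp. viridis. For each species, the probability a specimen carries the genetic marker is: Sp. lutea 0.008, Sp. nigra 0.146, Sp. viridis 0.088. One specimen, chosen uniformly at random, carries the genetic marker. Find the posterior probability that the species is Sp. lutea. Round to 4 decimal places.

0.0067

By Bayes' rule, posterior ∝ prior × likelihood:
  Sp. lutea: 0.1025 × 0.008 = 0.00082
  Sp. nigra: 0.7225 × 0.146 = 0.105485
  Sp. viridis: 0.175 × 0.088 = 0.0154
Total = 0.121705.
P(Sp. lutea | evidence) = 0.00082 / 0.121705 ≈ 0.0067.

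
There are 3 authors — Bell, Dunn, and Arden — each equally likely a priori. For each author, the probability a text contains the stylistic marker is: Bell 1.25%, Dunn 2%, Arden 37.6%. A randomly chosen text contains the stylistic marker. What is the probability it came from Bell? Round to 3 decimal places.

Since the prior is uniform, the posterior is proportional to the likelihood:
  Bell: 0.0125
  Dunn: 0.02
  Arden: 0.376
Total = 0.4085.
P(Bell | evidence) = 0.0125 / 0.4085 ≈ 0.031.

0.031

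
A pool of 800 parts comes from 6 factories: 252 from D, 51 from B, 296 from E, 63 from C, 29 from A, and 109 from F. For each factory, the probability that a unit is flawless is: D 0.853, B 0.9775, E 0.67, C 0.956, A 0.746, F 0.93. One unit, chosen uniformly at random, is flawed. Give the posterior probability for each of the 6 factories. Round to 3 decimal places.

Taking complements, P(flawed | each) = D 0.147, B 0.0225, E 0.33, C 0.044, A 0.254, F 0.07.
Compute prior × likelihood for every hypothesis:
  D: 0.315 × 0.147 = 0.046305
  B: 0.06375 × 0.0225 = 0.001434375
  E: 0.37 × 0.33 = 0.1221
  C: 0.07875 × 0.044 = 0.003465
  A: 0.03625 × 0.254 = 0.0092075
  F: 0.13625 × 0.07 = 0.0095375
Total = 0.192049375.
P(D | flawed) = 0.046305/0.192049375 ≈ 0.241
P(B | flawed) = 0.001434375/0.192049375 ≈ 0.007
P(E | flawed) = 0.1221/0.192049375 ≈ 0.636
P(C | flawed) = 0.003465/0.192049375 ≈ 0.018
P(A | flawed) = 0.0092075/0.192049375 ≈ 0.048
P(F | flawed) = 0.0095375/0.192049375 ≈ 0.050
(Check: 0.241+0.007+0.636+0.018+0.048+0.050 = 1.000.)

D 0.241, B 0.007, E 0.636, C 0.018, A 0.048, F 0.050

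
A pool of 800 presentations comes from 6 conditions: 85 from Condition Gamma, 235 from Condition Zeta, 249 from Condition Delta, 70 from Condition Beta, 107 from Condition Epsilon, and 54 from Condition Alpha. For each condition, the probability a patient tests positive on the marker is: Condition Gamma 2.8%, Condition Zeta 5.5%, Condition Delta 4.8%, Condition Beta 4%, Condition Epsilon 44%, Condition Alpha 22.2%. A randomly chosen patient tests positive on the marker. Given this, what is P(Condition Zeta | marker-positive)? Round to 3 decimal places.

0.145

Unnormalized posteriors (prior × likelihood):
  Condition Gamma: 0.10625 × 0.028 = 0.002975
  Condition Zeta: 0.29375 × 0.055 = 0.01615625
  Condition Delta: 0.31125 × 0.048 = 0.01494
  Condition Beta: 0.0875 × 0.04 = 0.0035
  Condition Epsilon: 0.13375 × 0.44 = 0.05885
  Condition Alpha: 0.0675 × 0.222 = 0.014985
Normalizing constant = 0.11140625.
P(Condition Zeta | evidence) = 0.01615625 / 0.11140625 ≈ 0.145.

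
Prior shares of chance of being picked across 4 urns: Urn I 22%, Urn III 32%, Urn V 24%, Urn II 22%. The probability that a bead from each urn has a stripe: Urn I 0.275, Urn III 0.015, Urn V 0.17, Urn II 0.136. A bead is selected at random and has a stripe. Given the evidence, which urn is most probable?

Urn I

Compute prior × likelihood for every hypothesis:
  Urn I: 0.22 × 0.275 = 0.0605
  Urn III: 0.32 × 0.015 = 0.0048
  Urn V: 0.24 × 0.17 = 0.0408
  Urn II: 0.22 × 0.136 = 0.02992
Sum = 0.13602.
Largest term belongs to Urn I, so Urn I is most probable.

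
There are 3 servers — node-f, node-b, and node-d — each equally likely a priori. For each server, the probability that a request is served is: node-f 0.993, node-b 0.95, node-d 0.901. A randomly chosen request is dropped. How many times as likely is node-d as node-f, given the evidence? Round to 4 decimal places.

14.1429

Taking complements, P(dropped | each) = node-f 0.007, node-b 0.05, node-d 0.099.
With a uniform prior (1/3 each), posterior ∝ likelihood:
  node-f: 0.007
  node-b: 0.05
  node-d: 0.099
Sum = 0.156.
The ratio is 0.099 / 0.007 (the normalizer cancels) = 14.1429.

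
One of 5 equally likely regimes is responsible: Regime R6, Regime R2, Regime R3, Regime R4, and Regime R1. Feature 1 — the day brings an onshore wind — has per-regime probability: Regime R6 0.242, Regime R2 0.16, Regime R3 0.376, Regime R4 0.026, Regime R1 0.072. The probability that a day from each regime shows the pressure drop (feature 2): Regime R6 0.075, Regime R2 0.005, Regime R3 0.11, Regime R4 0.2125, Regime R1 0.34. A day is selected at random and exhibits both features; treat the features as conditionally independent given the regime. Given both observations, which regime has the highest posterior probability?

Since the prior is uniform, the posterior is proportional to the likelihood:
  Regime R6: 0.242 × 0.075 = 0.01815
  Regime R2: 0.16 × 0.005 = 0.0008
  Regime R3: 0.376 × 0.11 = 0.04136
  Regime R4: 0.026 × 0.2125 = 0.005525
  Regime R1: 0.072 × 0.34 = 0.02448
Total = 0.090315.
Largest term belongs to Regime R3, so Regime R3 is most probable.

Regime R3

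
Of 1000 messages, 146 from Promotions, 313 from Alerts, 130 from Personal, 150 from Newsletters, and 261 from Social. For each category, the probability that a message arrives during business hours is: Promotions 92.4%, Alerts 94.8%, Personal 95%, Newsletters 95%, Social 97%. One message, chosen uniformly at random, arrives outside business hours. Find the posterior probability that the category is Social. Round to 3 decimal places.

0.159

Taking complements, P(off-hours | each) = Promotions 0.076, Alerts 0.052, Personal 0.05, Newsletters 0.05, Social 0.03.
By Bayes' rule, posterior ∝ prior × likelihood:
  Promotions: 0.146 × 0.076 = 0.011096
  Alerts: 0.313 × 0.052 = 0.016276
  Personal: 0.13 × 0.05 = 0.0065
  Newsletters: 0.15 × 0.05 = 0.0075
  Social: 0.261 × 0.03 = 0.00783
Sum = 0.049202.
P(Social | evidence) = 0.00783 / 0.049202 ≈ 0.159.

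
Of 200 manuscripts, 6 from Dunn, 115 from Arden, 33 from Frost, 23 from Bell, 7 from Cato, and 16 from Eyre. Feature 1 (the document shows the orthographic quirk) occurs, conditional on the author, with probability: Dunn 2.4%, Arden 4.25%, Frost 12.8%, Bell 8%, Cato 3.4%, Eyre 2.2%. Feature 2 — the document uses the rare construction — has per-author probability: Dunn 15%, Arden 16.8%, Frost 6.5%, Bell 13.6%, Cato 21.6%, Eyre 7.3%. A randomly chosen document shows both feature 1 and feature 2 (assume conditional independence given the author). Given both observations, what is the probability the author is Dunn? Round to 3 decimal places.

Unnormalized posteriors (prior × likelihood):
  Dunn: 0.03 × 0.024 × 0.15 = 0.000108
  Arden: 0.575 × 0.0425 × 0.168 = 0.0041055
  Frost: 0.165 × 0.128 × 0.065 = 0.0013728
  Bell: 0.115 × 0.08 × 0.136 = 0.0012512
  Cato: 0.035 × 0.034 × 0.216 = 0.00025704
  Eyre: 0.08 × 0.022 × 0.073 = 0.00012848
Total = 0.00722302.
P(Dunn | evidence) = 0.000108 / 0.00722302 ≈ 0.015.

0.015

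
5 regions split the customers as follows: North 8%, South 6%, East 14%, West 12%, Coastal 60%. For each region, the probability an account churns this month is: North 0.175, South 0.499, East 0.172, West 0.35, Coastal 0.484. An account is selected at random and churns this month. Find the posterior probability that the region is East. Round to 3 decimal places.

Compute prior × likelihood for every hypothesis:
  North: 0.08 × 0.175 = 0.014
  South: 0.06 × 0.499 = 0.02994
  East: 0.14 × 0.172 = 0.02408
  West: 0.12 × 0.35 = 0.042
  Coastal: 0.6 × 0.484 = 0.2904
Sum = 0.40042.
P(East | evidence) = 0.02408 / 0.40042 ≈ 0.060.

0.060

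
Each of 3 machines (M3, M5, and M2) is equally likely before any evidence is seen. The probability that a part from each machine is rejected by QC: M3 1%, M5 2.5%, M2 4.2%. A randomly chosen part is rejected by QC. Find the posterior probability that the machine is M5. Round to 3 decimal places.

With a uniform prior (1/3 each), posterior ∝ likelihood:
  M3: 0.01
  M5: 0.025
  M2: 0.042
Sum = 0.077.
P(M5 | evidence) = 0.025 / 0.077 ≈ 0.325.

0.325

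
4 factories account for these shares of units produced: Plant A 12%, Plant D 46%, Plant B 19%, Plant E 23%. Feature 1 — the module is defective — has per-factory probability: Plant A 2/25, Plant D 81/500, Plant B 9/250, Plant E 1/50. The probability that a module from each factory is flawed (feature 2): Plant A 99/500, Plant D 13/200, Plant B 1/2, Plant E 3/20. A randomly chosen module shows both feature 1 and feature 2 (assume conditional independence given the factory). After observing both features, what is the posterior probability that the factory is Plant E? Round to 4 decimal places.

0.0636

Unnormalized posteriors (prior × likelihood):
  Plant A: 0.12 × 0.08 × 0.198 = 0.0019008
  Plant D: 0.46 × 0.162 × 0.065 = 0.0048438
  Plant B: 0.19 × 0.036 × 0.5 = 0.00342
  Plant E: 0.23 × 0.02 × 0.15 = 0.00069
Total = 0.0108546.
P(Plant E | evidence) = 0.00069 / 0.0108546 ≈ 0.0636.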